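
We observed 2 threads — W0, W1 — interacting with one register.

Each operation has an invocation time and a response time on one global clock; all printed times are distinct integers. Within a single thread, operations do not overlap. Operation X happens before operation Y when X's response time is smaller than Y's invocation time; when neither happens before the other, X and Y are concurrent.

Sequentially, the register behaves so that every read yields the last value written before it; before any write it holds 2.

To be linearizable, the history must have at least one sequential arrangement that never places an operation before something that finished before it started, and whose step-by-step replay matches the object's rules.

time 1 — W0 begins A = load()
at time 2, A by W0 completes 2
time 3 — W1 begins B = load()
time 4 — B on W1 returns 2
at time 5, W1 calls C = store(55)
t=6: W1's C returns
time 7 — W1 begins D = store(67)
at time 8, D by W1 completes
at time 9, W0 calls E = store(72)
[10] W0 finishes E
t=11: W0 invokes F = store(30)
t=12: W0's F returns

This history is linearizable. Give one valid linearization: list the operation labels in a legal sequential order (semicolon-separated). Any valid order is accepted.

A; B; C; D; E; F

after step 1 (A load() → 2): value 2
after step 2 (B load() → 2): value 2
after step 3 (C store(55)): value 55
after step 4 (D store(67)): value 67
after step 5 (E store(72)): value 72
after step 6 (F store(30)): value 30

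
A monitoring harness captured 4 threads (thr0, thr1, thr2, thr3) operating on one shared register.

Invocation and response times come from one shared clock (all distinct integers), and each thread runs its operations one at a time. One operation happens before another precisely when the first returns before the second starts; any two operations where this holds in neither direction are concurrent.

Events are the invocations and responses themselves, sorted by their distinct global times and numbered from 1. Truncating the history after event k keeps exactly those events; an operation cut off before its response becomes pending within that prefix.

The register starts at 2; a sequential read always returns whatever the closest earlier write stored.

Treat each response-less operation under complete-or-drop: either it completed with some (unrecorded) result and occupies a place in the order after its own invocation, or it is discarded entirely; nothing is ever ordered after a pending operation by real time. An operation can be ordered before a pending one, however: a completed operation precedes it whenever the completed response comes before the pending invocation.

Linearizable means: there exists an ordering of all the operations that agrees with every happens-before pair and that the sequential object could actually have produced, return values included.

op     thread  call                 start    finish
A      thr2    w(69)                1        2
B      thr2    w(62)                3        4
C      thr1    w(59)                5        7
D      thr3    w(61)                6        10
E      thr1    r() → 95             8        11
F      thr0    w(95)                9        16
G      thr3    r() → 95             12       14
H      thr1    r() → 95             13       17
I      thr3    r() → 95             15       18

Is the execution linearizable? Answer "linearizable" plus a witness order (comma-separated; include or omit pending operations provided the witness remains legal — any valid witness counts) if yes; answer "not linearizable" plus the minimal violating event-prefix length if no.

after step 1 (A w(69)): value 69
after step 2 (B w(62)): value 62
after step 3 (C w(59)): value 59
after step 4 (D w(61)): value 61
after step 5 (F w(95)): value 95
after step 6 (E r() → 95): value 95
after step 7 (G r() → 95): value 95
after step 8 (H r() → 95): value 95
after step 9 (I r() → 95): value 95

linearizable — witness: A, B, C, D, F, E, G, H, I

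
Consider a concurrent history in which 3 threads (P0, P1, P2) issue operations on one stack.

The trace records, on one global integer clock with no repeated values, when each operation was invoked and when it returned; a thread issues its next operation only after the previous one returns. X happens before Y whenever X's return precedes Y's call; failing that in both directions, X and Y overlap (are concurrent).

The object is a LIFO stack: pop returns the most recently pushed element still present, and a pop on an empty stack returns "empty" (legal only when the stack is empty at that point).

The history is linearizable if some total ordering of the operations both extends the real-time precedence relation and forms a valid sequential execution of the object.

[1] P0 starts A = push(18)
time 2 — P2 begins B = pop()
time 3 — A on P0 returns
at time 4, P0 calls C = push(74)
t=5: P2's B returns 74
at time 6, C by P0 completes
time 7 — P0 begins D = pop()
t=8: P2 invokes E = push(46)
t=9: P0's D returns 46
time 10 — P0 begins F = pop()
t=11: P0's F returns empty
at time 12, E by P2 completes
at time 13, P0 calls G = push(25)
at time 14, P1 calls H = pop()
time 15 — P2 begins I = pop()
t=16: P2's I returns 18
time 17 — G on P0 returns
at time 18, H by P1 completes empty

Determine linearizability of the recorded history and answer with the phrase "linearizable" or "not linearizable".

already the first 11 events (up to F's response at time 11) admit no linearization; the first 10 still do
real-time-consistent orders of the 5 completed operations: 3 — all fail the stack replay
include/drop combinations of the 1 pending operation (E) were all tried; none helps
take A, B, C, D, F (pending dropped): step 2 already fails, because B pop() → 74 cannot occur there
take A, C, B, D, F (pending dropped): step 4 already fails, because D pop() → 46 cannot occur there

not linearizable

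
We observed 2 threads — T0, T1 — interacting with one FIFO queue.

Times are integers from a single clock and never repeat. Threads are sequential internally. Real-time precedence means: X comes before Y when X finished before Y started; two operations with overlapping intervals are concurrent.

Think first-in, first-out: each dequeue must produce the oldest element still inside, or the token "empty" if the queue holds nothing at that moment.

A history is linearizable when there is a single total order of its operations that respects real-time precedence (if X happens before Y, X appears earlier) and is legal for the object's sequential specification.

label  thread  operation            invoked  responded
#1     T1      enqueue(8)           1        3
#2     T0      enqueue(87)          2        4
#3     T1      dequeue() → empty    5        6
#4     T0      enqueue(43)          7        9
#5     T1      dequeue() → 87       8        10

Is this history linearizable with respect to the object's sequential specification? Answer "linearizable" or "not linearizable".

through event 5 a valid linearization exists; event 6 (#3 responding at time 6) ends that
real-time-consistent orders of the 3 completed operations: 2 — all fail the FIFO queue replay
one such order, #1, #2, #3, breaks at step 3 where #3 dequeue() → empty is illegal
one such order, #2, #1, #3, breaks at step 3 where #3 dequeue() → empty is illegal

not linearizable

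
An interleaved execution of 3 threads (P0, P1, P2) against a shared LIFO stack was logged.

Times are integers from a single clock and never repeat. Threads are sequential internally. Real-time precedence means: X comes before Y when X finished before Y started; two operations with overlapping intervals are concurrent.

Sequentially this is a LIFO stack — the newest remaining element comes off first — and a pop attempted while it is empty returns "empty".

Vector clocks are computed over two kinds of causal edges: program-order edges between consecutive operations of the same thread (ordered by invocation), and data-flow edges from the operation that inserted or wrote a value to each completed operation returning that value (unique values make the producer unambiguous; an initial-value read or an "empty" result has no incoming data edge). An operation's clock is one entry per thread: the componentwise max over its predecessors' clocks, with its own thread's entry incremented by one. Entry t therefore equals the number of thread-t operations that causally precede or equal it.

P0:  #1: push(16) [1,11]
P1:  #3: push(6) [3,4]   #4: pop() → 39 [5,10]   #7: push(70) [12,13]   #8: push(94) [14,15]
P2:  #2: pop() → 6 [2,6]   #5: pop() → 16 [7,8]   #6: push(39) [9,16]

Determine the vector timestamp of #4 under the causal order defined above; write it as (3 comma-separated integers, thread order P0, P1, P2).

no predecessors for #3 (invoked 3): P1 increments from zero → (0, 1, 0)
no predecessors for #1 (invoked 1): P0 increments from zero → (1, 0, 0)
from VC(#3)=(0, 1, 0), #2 (invoked 2) maxes components and bumps P2 → (0, 1, 1)
from VC(#1)=(1, 0, 0), VC(#2)=(0, 1, 1), #5 (invoked 7) maxes components and bumps P2 → (1, 1, 2)
from VC(#5)=(1, 1, 2), #6 (invoked 9) maxes components and bumps P2 → (1, 1, 3)
from VC(#3)=(0, 1, 0), VC(#6)=(1, 1, 3), #4 (invoked 5) maxes components and bumps P1 → (1, 2, 3)
from VC(#4)=(1, 2, 3), #7 (invoked 12) maxes components and bumps P1 → (1, 3, 3)
from VC(#7)=(1, 3, 3), #8 (invoked 14) maxes components and bumps P1 → (1, 4, 3)
target: VC(#4) = (1, 2, 3)

(1, 2, 3)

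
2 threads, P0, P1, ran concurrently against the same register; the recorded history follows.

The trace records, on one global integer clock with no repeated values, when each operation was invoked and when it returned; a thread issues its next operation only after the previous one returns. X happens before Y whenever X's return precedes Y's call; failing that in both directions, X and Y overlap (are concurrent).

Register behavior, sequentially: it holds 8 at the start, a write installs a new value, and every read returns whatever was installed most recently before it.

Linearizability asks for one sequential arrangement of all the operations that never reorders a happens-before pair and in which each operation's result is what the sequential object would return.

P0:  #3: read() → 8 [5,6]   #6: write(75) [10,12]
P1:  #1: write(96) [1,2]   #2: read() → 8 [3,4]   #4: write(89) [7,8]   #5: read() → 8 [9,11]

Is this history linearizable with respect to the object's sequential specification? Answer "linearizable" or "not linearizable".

prefix check: 1..3 passes, 1..4 fails once #2's time-4 response joins
exhaustive check: the 2 completed register ops admit one real-time order; illegal
sample order #1, #2 stalls at step 2 — #2 read() → 8 has no legal effect

not linearizable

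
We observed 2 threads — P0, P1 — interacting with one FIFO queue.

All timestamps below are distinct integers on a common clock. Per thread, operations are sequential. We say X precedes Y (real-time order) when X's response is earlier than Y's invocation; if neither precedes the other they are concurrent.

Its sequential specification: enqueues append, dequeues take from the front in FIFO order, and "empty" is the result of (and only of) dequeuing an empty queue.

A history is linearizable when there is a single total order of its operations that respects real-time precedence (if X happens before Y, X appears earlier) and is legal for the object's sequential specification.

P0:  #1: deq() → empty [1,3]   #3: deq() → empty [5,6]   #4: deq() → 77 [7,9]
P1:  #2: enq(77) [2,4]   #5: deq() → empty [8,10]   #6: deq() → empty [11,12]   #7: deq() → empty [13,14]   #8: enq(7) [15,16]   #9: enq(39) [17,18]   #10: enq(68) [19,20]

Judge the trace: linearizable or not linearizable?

not linearizable

events 1..5 are fine; event 6 — the response of #3 at time 6 — makes the prefix non-linearizable
real-time-consistent orders of the 3 completed operations: 2 — all fail the FIFO queue replay
one such order, #1, #2, #3, breaks at step 3 where #3 deq() → empty is illegal
one such order, #2, #1, #3, breaks at step 2 where #1 deq() → empty is illegal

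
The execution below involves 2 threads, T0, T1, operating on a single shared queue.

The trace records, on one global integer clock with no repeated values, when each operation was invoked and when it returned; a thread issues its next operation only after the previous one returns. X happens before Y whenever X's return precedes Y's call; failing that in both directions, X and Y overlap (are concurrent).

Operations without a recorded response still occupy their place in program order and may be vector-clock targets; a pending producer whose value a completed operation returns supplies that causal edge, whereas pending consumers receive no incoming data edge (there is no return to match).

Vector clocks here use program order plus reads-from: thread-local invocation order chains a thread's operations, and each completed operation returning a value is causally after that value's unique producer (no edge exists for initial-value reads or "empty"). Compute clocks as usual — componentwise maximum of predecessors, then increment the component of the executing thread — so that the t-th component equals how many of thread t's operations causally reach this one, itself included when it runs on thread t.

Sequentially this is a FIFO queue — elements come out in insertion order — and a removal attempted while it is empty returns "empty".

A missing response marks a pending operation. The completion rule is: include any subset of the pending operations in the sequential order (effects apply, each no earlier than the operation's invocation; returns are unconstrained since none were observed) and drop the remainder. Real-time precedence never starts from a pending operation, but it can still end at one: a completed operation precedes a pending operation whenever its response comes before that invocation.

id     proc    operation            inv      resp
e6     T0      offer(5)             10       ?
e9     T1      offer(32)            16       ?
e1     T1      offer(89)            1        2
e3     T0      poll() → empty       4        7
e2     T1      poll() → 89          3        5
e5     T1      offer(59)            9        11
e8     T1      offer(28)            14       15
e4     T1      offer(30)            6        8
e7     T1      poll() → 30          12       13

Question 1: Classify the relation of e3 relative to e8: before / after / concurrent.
e3 spans [4,7], e8 spans [14,15]
resp(e3)=7 < inv(e8)=14

before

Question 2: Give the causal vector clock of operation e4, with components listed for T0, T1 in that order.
e1 (invocation 1): nothing precedes it; T1's component alone gives (0, 1)
e3 (invocation 4): nothing precedes it; T0's component alone gives (1, 0)
e2, invoked 3, takes VC(e1)=(0, 1) under max, adds 1 for T1 → (0, 2)
e6, invoked 10, takes VC(e3)=(1, 0) under max, adds 1 for T0 → (2, 0)
e4, invoked 6, takes VC(e2)=(0, 2) under max, adds 1 for T1 → (0, 3)
e5, invoked 9, takes VC(e4)=(0, 3) under max, adds 1 for T1 → (0, 4)
e7, invoked 12, takes VC(e4)=(0, 3), VC(e5)=(0, 4) under max, adds 1 for T1 → (0, 5)
e8, invoked 14, takes VC(e7)=(0, 5) under max, adds 1 for T1 → (0, 6)
e9, invoked 16, takes VC(e8)=(0, 6) under max, adds 1 for T1 → (0, 7)
target: VC(e4) = (0, 3)

(0, 3)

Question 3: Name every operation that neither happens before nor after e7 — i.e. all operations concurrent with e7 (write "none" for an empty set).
concurrent with e7 ([12,13]): every op whose interval crosses 12..13
e1 [1,2]: before
e2 [3,5]: before
e3 [4,7]: before
e4 [6,8]: before
e5 [9,11]: before
e6 [10,…): concurrent
e8 [14,15]: after
e9 [16,…): after

e6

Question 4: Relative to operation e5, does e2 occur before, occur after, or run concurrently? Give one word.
e2 spans [3,5], e5 spans [9,11]
resp(e2)=5 < inv(e5)=9

before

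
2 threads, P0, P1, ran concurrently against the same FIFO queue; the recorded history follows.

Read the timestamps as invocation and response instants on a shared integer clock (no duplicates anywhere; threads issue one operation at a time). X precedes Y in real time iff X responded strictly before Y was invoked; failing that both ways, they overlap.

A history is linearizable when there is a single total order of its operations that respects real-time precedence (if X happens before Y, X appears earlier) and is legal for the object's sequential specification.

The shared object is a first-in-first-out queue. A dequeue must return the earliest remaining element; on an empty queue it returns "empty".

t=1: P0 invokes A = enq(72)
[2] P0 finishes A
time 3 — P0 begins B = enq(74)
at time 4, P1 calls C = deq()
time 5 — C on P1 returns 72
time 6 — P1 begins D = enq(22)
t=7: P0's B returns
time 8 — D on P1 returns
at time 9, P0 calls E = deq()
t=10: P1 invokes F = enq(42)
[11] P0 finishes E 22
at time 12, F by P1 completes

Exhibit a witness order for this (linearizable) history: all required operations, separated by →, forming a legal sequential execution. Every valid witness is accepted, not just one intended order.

A → C → D → B → E → F

after step 1 (A enq(72)): queue <72>
after step 2 (C deq() → 72): queue <>
after step 3 (D enq(22)): queue <22>
after step 4 (B enq(74)): queue <22,74>
after step 5 (E deq() → 22): queue <74>
after step 6 (F enq(42)): queue <74,42>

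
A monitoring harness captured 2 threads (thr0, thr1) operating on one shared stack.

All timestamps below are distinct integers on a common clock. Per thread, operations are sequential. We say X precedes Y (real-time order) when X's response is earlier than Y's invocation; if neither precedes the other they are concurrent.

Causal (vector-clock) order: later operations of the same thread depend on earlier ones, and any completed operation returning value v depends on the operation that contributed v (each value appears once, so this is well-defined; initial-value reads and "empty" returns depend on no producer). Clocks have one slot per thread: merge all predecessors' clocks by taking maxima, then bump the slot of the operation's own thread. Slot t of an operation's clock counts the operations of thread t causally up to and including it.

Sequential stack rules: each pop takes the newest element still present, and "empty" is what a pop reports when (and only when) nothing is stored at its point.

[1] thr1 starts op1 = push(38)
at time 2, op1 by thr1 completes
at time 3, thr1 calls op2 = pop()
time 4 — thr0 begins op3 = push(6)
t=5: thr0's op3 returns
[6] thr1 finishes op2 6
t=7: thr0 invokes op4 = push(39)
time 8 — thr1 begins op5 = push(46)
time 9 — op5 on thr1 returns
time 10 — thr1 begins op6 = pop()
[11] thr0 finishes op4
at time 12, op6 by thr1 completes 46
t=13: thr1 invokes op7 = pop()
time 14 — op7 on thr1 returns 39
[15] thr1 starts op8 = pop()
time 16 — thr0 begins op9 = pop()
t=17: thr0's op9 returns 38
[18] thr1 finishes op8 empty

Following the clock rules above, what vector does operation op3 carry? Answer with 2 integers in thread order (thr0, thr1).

invoked at 1, op1 has no predecessors; its own thr1 bump gives (0, 1)
invoked at 4, op3 has no predecessors; its own thr0 bump gives (1, 0)
invoked at 7, op4 merges VC(op3)=(1, 0) and bumps thr0's slot → (2, 0)
invoked at 3, op2 merges VC(op1)=(0, 1), VC(op3)=(1, 0) and bumps thr1's slot → (1, 2)
invoked at 8, op5 merges VC(op2)=(1, 2) and bumps thr1's slot → (1, 3)
invoked at 16, op9 merges VC(op1)=(0, 1), VC(op4)=(2, 0) and bumps thr0's slot → (3, 1)
invoked at 10, op6 merges VC(op5)=(1, 3) and bumps thr1's slot → (1, 4)
invoked at 13, op7 merges VC(op4)=(2, 0), VC(op6)=(1, 4) and bumps thr1's slot → (2, 5)
invoked at 15, op8 merges VC(op7)=(2, 5) and bumps thr1's slot → (2, 6)
target: VC(op3) = (1, 0)

(1, 0)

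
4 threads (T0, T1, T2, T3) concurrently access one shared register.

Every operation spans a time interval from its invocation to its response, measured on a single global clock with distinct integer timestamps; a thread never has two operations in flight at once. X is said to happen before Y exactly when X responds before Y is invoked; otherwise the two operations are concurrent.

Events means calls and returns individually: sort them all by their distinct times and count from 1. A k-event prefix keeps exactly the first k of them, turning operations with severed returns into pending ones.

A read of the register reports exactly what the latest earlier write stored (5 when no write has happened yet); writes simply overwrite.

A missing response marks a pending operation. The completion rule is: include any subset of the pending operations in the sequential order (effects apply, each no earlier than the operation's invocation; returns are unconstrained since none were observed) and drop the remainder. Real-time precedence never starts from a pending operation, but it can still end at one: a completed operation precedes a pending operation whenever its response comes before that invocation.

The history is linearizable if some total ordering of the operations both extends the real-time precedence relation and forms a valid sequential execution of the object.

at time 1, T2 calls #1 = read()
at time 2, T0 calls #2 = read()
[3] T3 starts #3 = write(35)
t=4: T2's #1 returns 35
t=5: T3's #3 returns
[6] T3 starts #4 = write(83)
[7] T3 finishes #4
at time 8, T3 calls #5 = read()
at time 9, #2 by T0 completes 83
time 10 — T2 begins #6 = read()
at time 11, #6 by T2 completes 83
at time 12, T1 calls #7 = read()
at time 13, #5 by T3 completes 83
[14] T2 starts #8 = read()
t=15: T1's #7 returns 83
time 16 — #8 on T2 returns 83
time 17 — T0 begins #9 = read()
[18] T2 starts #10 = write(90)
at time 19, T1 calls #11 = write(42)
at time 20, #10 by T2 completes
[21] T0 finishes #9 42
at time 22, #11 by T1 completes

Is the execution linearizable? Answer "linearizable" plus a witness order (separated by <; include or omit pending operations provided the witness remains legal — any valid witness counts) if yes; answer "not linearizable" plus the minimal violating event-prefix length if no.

1. #3 write(35), leaving value 35
2. #1 read() → 35, leaving value 35
3. #4 write(83), leaving value 83
4. #2 read() → 83, leaving value 83
5. #5 read() → 83, leaving value 83
6. #6 read() → 83, leaving value 83
7. #7 read() → 83, leaving value 83
8. #8 read() → 83, leaving value 83
9. #10 write(90), leaving value 90
10. #11 write(42), leaving value 42
11. #9 read() → 42, leaving value 42

linearizable — witness: #3 < #1 < #4 < #2 < #5 < #6 < #7 < #8 < #10 < #11 < #9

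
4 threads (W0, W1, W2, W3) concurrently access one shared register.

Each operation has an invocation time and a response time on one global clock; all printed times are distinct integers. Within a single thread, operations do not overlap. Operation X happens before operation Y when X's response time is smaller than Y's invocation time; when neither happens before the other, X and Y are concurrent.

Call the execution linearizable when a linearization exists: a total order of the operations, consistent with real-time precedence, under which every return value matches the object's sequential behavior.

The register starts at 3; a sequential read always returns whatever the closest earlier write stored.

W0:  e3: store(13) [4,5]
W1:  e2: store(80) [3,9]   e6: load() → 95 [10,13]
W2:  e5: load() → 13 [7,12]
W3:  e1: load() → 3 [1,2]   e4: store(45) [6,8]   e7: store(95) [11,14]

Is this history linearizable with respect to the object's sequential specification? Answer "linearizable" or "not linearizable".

one valid linearization: e1, e2, e3, e5, e4, e7, e6
after step 1 (e1 load() → 3): value 3
after step 2 (e2 store(80)): value 80
after step 3 (e3 store(13)): value 13
after step 4 (e5 load() → 13): value 13
after step 5 (e4 store(45)): value 45
after step 6 (e7 store(95)): value 95
after step 7 (e6 load() → 95): value 95

linearizable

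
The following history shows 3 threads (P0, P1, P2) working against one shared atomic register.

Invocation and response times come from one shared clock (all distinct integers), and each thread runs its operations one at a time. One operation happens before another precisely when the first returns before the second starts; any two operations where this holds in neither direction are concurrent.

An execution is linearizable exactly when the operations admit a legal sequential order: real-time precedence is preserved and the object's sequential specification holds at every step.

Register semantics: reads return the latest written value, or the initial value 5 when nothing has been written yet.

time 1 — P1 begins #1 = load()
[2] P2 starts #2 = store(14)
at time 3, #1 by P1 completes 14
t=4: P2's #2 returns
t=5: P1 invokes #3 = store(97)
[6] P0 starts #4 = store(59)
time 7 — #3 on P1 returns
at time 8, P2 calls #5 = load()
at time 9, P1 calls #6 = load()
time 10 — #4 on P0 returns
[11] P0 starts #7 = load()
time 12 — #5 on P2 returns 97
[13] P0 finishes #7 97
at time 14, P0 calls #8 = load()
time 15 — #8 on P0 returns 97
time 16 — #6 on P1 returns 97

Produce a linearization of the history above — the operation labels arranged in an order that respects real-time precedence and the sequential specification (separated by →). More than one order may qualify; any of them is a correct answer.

#2 → #1 → #4 → #3 → #5 → #6 → #7 → #8

1. #2 store(14), leaving value 14
2. #1 load() → 14, leaving value 14
3. #4 store(59), leaving value 59
4. #3 store(97), leaving value 97
5. #5 load() → 97, leaving value 97
6. #6 load() → 97, leaving value 97
7. #7 load() → 97, leaving value 97
8. #8 load() → 97, leaving value 97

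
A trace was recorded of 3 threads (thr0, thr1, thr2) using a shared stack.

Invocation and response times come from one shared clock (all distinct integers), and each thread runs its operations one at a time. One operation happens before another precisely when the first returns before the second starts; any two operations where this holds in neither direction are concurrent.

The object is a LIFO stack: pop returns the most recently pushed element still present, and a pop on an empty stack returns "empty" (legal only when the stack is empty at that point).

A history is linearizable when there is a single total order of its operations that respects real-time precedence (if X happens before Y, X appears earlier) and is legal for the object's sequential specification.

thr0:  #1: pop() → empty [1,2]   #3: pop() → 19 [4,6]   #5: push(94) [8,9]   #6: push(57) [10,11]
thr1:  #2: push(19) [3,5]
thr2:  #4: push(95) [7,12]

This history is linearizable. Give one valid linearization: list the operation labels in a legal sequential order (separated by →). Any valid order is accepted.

#1 → #2 → #3 → #4 → #5 → #6

1. #1 pop() → empty, leaving stack <>
2. #2 push(19), leaving stack <19>
3. #3 pop() → 19, leaving stack <>
4. #4 push(95), leaving stack <95>
5. #5 push(94), leaving stack <95,94>
6. #6 push(57), leaving stack <95,94,57>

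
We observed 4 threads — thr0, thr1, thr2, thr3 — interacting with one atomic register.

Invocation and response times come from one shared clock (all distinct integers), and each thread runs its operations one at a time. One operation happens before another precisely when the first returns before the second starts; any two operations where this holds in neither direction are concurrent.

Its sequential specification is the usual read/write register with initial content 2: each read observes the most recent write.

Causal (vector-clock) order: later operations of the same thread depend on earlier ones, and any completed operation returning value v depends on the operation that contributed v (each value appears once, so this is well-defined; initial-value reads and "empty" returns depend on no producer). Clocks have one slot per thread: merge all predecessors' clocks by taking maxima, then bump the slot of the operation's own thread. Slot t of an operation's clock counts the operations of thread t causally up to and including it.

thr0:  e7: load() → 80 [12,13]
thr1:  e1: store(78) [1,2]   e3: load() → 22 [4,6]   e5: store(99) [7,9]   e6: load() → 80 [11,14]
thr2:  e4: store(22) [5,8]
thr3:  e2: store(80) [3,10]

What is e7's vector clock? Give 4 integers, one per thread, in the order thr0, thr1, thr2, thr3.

(1, 0, 0, 1)

e2, invoked 3, has no incoming edges; only thr3's bump applies → (0, 0, 0, 1)
e4, invoked 5, has no incoming edges; only thr2's bump applies → (0, 0, 1, 0)
e1, invoked 1, has no incoming edges; only thr1's bump applies → (0, 1, 0, 0)
from VC(e2)=(0, 0, 0, 1), e7 (invoked 12) maxes components and bumps thr0 → (1, 0, 0, 1)
from VC(e1)=(0, 1, 0, 0), VC(e4)=(0, 0, 1, 0), e3 (invoked 4) maxes components and bumps thr1 → (0, 2, 1, 0)
from VC(e3)=(0, 2, 1, 0), e5 (invoked 7) maxes components and bumps thr1 → (0, 3, 1, 0)
from VC(e2)=(0, 0, 0, 1), VC(e5)=(0, 3, 1, 0), e6 (invoked 11) maxes components and bumps thr1 → (0, 4, 1, 1)
target: VC(e7) = (1, 0, 0, 1)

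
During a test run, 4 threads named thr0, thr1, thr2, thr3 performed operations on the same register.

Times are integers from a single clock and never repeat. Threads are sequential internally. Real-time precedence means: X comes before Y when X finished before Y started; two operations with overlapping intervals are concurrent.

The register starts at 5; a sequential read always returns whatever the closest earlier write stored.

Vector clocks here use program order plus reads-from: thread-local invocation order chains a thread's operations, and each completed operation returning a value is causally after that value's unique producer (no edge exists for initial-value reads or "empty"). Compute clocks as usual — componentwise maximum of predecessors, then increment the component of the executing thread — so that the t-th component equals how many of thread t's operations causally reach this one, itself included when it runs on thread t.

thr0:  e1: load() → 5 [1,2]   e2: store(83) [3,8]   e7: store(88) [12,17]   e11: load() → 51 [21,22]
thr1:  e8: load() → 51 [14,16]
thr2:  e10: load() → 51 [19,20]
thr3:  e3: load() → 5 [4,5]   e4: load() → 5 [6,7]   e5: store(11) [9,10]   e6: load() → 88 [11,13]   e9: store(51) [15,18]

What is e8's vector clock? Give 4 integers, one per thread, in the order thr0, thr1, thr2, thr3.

e3 (invocation 4): nothing precedes it; thr3's component alone gives (0, 0, 0, 1)
e1 (invocation 1): nothing precedes it; thr0's component alone gives (1, 0, 0, 0)
invoked at 6, e4 merges VC(e3)=(0, 0, 0, 1) and bumps thr3's slot → (0, 0, 0, 2)
invoked at 3, e2 merges VC(e1)=(1, 0, 0, 0) and bumps thr0's slot → (2, 0, 0, 0)
invoked at 9, e5 merges VC(e4)=(0, 0, 0, 2) and bumps thr3's slot → (0, 0, 0, 3)
invoked at 12, e7 merges VC(e2)=(2, 0, 0, 0) and bumps thr0's slot → (3, 0, 0, 0)
invoked at 11, e6 merges VC(e5)=(0, 0, 0, 3), VC(e7)=(3, 0, 0, 0) and bumps thr3's slot → (3, 0, 0, 4)
invoked at 15, e9 merges VC(e6)=(3, 0, 0, 4) and bumps thr3's slot → (3, 0, 0, 5)
invoked at 19, e10 merges VC(e9)=(3, 0, 0, 5) and bumps thr2's slot → (3, 0, 1, 5)
invoked at 14, e8 merges VC(e9)=(3, 0, 0, 5) and bumps thr1's slot → (3, 1, 0, 5)
invoked at 21, e11 merges VC(e7)=(3, 0, 0, 0), VC(e9)=(3, 0, 0, 5) and bumps thr0's slot → (4, 0, 0, 5)
target: VC(e8) = (3, 1, 0, 5)

(3, 1, 0, 5)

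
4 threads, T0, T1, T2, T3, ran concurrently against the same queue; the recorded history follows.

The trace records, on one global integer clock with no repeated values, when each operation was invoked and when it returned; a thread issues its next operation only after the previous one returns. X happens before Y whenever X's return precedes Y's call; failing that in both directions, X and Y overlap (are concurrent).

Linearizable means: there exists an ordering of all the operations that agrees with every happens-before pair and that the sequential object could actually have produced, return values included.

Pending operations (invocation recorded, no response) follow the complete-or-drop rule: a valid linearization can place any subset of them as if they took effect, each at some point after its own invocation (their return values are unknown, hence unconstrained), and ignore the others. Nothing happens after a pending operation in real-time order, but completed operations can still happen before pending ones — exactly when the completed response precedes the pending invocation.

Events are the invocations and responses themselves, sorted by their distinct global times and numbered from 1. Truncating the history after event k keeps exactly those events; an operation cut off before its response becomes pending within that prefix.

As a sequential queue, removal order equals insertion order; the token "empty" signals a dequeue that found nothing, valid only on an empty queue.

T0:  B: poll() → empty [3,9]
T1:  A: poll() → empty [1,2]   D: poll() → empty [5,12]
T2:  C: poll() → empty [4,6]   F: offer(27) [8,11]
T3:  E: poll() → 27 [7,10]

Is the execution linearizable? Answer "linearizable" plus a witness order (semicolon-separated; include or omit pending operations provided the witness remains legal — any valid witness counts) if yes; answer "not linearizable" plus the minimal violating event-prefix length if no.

linearizable — witness: A; B; C; D; F; E

1. A poll() → empty, leaving queue <>
2. B poll() → empty, leaving queue <>
3. C poll() → empty, leaving queue <>
4. D poll() → empty, leaving queue <>
5. F offer(27), leaving queue <27>
6. E poll() → 27, leaving queue <>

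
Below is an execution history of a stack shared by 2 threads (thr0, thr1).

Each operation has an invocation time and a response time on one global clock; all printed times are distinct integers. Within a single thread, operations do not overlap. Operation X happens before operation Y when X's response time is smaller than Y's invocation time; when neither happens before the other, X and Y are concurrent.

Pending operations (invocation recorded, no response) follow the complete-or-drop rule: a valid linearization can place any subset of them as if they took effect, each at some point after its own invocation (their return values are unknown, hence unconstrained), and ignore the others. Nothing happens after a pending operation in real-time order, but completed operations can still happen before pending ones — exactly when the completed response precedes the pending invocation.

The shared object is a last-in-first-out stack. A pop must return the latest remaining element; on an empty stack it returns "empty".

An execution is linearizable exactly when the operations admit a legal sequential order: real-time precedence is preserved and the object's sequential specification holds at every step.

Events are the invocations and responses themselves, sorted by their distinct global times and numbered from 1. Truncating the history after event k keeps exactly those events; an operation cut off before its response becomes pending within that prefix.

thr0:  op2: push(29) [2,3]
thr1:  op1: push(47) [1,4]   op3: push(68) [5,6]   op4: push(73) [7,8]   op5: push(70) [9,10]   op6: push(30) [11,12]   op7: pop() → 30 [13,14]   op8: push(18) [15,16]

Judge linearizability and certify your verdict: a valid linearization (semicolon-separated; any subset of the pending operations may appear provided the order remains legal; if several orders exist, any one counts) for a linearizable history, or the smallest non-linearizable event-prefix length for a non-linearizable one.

linearizable — witness: op1; op2; op3; op4; op5; op6; op7; op8

1. op1 push(47), leaving stack <47>
2. op2 push(29), leaving stack <47,29>
3. op3 push(68), leaving stack <47,29,68>
4. op4 push(73), leaving stack <47,29,68,73>
5. op5 push(70), leaving stack <47,29,68,73,70>
6. op6 push(30), leaving stack <47,29,68,73,70,30>
7. op7 pop() → 30, leaving stack <47,29,68,73,70>
8. op8 push(18), leaving stack <47,29,68,73,70,18>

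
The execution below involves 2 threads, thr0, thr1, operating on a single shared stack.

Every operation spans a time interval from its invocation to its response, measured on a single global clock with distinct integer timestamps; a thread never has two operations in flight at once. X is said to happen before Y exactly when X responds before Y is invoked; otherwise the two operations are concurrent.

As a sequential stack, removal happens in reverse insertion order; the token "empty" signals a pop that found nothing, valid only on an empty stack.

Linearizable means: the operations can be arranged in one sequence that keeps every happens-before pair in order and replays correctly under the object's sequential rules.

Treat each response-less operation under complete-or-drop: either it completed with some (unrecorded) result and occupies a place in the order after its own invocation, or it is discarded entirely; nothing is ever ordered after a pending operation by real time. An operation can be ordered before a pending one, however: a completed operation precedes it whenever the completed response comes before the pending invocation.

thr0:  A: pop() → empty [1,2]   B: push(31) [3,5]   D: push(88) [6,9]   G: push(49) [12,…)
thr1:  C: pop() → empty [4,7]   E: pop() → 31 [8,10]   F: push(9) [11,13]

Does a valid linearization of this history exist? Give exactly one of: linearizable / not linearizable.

a witness: A, C, B, E, D, F
after step 1 (A pop() → empty): stack <>
after step 2 (C pop() → empty): stack <>
after step 3 (B push(31)): stack <31>
after step 4 (E pop() → 31): stack <>
after step 5 (D push(88)): stack <88>
after step 6 (F push(9)): stack <88,9>

linearizable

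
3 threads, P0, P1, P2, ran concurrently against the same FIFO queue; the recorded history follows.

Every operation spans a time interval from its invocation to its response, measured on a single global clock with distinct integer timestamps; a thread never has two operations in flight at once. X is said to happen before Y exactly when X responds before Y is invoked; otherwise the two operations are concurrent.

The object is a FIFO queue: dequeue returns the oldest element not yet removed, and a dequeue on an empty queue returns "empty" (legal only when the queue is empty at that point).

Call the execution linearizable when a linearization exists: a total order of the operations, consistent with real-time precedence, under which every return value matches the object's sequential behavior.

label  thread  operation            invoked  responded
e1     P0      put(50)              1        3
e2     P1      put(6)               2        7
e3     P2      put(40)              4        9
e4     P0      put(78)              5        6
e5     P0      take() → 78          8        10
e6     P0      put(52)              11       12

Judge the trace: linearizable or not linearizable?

not linearizable

through event 9 a valid linearization exists; event 10 (e5 responding at time 10) ends that
real-time-consistent orders of the 5 completed operations: 11 — all fail the FIFO queue replay
e.g. e1, e2, e3, e4, e5: illegal at step 5, since e5 take() → 78 cannot apply there
e.g. e1, e2, e4, e3, e5: illegal at step 5, since e5 take() → 78 cannot apply there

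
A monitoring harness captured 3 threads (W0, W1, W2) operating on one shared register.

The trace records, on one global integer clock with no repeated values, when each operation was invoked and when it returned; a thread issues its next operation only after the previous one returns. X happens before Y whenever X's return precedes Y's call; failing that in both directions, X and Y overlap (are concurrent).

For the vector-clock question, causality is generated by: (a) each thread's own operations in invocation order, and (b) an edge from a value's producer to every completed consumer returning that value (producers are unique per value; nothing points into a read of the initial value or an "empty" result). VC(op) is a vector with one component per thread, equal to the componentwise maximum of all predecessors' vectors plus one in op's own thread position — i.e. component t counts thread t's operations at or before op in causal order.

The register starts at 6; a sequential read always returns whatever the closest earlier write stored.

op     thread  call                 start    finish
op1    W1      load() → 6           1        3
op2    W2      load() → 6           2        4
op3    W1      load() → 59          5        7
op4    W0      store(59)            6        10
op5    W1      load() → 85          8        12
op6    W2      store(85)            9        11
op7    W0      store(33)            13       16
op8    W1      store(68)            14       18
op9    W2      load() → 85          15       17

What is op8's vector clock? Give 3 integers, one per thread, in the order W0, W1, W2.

op2, invoked 2, has no incoming edges; only W2's bump applies → (0, 0, 1)
op1, invoked 1, has no incoming edges; only W1's bump applies → (0, 1, 0)
op4, invoked 6, has no incoming edges; only W0's bump applies → (1, 0, 0)
op6, invoked 9, takes VC(op2)=(0, 0, 1) under max, adds 1 for W2 → (0, 0, 2)
op7, invoked 13, takes VC(op4)=(1, 0, 0) under max, adds 1 for W0 → (2, 0, 0)
op9, invoked 15, takes VC(op6)=(0, 0, 2) under max, adds 1 for W2 → (0, 0, 3)
op3, invoked 5, takes VC(op1)=(0, 1, 0), VC(op4)=(1, 0, 0) under max, adds 1 for W1 → (1, 2, 0)
op5, invoked 8, takes VC(op3)=(1, 2, 0), VC(op6)=(0, 0, 2) under max, adds 1 for W1 → (1, 3, 2)
op8, invoked 14, takes VC(op5)=(1, 3, 2) under max, adds 1 for W1 → (1, 4, 2)
target: VC(op8) = (1, 4, 2)

(1, 4, 2)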